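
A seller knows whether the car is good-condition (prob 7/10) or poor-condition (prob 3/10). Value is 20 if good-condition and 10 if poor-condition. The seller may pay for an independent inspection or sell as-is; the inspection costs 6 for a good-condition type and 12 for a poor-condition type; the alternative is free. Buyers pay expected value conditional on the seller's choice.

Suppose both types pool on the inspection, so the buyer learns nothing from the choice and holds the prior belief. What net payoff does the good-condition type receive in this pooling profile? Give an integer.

Pooled price = 7/10·20 + 3/10·10 = 17.
good-condition pays cost 6 for the inspection, so net payoff = 17 − 6 = 11.

11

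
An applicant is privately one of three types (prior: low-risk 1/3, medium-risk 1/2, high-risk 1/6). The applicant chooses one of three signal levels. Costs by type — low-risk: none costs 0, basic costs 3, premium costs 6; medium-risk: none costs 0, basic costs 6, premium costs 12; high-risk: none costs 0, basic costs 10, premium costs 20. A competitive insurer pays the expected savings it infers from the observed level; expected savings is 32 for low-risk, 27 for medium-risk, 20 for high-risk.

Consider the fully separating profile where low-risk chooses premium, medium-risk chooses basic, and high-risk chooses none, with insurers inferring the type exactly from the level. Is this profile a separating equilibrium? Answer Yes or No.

Separating rebates: premium → 32, basic → 27, none → 20.
low-risk (assigned premium): none: 20 − 0 = 20; basic: 27 − 3 = 24; premium: 32 − 6 = 26. low-risk stays.
medium-risk (assigned basic): none: 20 − 0 = 20; basic: 27 − 6 = 21; premium: 32 − 12 = 20. medium-risk stays.
high-risk (assigned none): none: 20 − 0 = 20; basic: 27 − 10 = 17; premium: 32 − 20 = 12. high-risk stays.
Every type prefers its assigned level; separation holds.

Yes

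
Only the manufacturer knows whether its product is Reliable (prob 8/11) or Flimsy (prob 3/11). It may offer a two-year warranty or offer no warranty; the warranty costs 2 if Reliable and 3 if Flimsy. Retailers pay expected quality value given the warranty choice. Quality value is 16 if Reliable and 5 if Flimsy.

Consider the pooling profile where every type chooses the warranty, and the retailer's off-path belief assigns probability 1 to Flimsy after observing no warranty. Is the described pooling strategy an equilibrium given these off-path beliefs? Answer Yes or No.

On path, the retailer holds the prior and pays 8/11·16 + 3/11·5 = 13. Off path (no warranty), believing Flimsy, it pays 5.
Reliable: the warranty nets 13 − 2 = 11; no warranty nets 5. Reliable stays.
Flimsy: the warranty nets 13 − 3 = 10; no warranty nets 5. Flimsy stays.
No type deviates, so pooling is sustained.

Yes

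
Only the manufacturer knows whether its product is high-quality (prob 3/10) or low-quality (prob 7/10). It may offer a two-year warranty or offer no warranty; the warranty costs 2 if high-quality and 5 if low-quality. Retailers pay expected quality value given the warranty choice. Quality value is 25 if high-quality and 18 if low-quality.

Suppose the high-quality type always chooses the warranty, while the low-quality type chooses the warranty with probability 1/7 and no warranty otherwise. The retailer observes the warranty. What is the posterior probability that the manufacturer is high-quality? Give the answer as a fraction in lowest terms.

P(the warranty) = (3/10)·1 + (7/10)·(1/7) = 2/5.
By Bayes' rule, P(high-quality | the warranty) = (3/10) / (2/5) = 3/4.

3/4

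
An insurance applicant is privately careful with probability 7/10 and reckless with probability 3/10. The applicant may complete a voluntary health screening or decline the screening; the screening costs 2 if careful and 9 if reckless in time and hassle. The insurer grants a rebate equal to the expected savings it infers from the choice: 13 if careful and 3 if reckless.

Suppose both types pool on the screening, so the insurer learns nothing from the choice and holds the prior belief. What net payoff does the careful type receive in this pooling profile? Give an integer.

8

Pooled rebate = 7/10·13 + 3/10·3 = 10.
careful pays cost 2 for the screening, so net payoff = 10 − 2 = 8.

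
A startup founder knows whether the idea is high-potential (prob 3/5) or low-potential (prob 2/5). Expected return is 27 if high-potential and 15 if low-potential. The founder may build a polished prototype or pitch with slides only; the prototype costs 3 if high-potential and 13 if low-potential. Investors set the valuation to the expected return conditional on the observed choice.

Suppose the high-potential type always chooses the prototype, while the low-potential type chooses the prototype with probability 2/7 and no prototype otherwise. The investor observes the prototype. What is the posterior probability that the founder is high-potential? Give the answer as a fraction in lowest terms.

21/25

P(the prototype) = (3/5)·1 + (2/5)·(2/7) = 5/7.
By Bayes' rule, P(high-potential | the prototype) = (3/5) / (5/7) = 21/25.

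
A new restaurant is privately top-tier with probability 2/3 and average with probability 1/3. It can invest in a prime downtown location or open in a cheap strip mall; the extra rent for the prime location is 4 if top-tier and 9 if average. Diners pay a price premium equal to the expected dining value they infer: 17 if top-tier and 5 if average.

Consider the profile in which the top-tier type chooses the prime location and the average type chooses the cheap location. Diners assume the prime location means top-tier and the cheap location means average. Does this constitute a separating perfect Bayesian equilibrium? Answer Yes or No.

Under these beliefs, the prime location earns price premium 17 and the cheap location earns price premium 5.
top-tier: the prime location nets 17 − 4 = 13; the cheap location nets 5. top-tier prefers the prime location.
average: the prime location nets 17 − 9 = 8; the cheap location nets 5. average would deviate to the prime location.
average has a profitable deviation, so the profile is not an equilibrium.

No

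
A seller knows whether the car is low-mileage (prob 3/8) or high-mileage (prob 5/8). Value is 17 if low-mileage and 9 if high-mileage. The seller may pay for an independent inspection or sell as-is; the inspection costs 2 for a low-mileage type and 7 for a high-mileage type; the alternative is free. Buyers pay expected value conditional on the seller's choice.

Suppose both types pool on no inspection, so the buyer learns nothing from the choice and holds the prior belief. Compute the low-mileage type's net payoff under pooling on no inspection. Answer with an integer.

12

Pooled price = 3/8·17 + 5/8·9 = 12.
low-mileage pays no cost for no inspection, so net payoff = 12.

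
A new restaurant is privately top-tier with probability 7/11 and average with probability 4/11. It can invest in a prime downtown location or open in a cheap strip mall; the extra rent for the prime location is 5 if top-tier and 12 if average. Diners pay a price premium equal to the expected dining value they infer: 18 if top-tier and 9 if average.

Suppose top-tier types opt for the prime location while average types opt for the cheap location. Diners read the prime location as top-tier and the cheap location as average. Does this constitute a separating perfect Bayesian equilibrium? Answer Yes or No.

Under these beliefs, the prime location earns price premium 18 and the cheap location earns price premium 9.
top-tier: the prime location nets 18 − 5 = 13; the cheap location nets 9. top-tier prefers the prime location.
average: the prime location nets 18 − 12 = 6; the cheap location nets 9. average prefers the cheap location.
Neither type deviates, so the separating profile is an equilibrium.

Yes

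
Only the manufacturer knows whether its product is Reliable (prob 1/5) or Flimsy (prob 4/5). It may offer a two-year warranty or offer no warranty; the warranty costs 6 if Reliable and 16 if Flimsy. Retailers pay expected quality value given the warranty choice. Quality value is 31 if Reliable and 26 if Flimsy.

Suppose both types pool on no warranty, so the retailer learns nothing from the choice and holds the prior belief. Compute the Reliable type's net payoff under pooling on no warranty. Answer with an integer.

Pooled price = 1/5·31 + 4/5·26 = 27.
Reliable pays no cost for no warranty, so net payoff = 27.

27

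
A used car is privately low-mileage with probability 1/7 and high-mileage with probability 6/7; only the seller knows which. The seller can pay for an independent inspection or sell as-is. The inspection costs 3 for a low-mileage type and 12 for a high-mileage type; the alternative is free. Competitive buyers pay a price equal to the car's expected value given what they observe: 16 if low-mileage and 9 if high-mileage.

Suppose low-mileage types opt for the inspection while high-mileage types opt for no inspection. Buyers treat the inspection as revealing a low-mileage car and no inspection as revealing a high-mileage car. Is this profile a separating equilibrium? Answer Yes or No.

Under these beliefs, the inspection earns price 16 and no inspection earns price 9.
low-mileage: the inspection nets 16 − 3 = 13; no inspection nets 9. low-mileage prefers the inspection.
high-mileage: the inspection nets 16 − 12 = 4; no inspection nets 9. high-mileage prefers no inspection.
Neither type deviates, so the separating profile is an equilibrium.

Yes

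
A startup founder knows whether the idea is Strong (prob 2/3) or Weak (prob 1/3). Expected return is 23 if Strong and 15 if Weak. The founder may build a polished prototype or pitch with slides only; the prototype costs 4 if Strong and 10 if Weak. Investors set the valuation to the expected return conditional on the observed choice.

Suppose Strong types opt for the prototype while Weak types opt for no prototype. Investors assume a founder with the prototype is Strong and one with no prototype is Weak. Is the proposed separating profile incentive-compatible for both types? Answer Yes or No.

Under these beliefs, the prototype earns valuation 23 and no prototype earns valuation 15.
Strong: the prototype nets 23 − 4 = 19; no prototype nets 15. Strong prefers the prototype.
Weak: the prototype nets 23 − 10 = 13; no prototype nets 15. Weak prefers no prototype.
Neither type deviates, so the separating profile is an equilibrium.

Yes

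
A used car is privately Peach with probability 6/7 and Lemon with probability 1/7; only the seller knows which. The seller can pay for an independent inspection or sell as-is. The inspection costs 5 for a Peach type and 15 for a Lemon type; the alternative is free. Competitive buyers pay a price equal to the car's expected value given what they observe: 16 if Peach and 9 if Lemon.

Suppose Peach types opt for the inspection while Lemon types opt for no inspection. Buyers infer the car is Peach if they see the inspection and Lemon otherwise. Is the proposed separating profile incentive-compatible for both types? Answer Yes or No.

Yes

Under these beliefs, the inspection earns price 16 and no inspection earns price 9.
Peach: the inspection nets 16 − 5 = 11; no inspection nets 9. Peach prefers the inspection.
Lemon: the inspection nets 16 − 15 = 1; no inspection nets 9. Lemon prefers no inspection.
Neither type deviates, so the separating profile is an equilibrium.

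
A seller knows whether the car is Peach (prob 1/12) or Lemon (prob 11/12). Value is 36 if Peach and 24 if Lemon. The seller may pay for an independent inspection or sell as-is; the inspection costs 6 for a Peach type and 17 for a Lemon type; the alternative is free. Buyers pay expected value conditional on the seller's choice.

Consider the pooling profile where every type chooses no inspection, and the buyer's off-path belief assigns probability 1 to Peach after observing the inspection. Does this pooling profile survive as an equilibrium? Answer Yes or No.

No

On path, the buyer holds the prior and pays 1/12·36 + 11/12·24 = 25. Off path (the inspection), believing Peach, it pays 36.
Peach: no inspection nets 25; the inspection nets 36 − 6 = 30. Peach would deviate.
Lemon: no inspection nets 25; the inspection nets 36 − 17 = 19. Lemon stays.
A type deviates, so pooling fails.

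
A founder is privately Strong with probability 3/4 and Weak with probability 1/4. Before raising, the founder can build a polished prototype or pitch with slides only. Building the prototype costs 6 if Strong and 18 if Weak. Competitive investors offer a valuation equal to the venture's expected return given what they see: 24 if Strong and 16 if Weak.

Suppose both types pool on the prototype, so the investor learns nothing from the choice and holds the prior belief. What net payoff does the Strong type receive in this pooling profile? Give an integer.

16

Pooled valuation = 3/4·24 + 1/4·16 = 22.
Strong pays cost 6 for the prototype, so net payoff = 22 − 6 = 16.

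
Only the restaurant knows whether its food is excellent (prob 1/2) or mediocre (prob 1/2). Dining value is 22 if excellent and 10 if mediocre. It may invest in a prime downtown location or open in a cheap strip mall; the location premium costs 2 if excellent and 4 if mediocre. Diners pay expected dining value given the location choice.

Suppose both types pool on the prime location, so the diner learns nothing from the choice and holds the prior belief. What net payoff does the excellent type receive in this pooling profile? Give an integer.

14

Pooled price premium = 1/2·22 + 1/2·10 = 16.
excellent pays cost 2 for the prime location, so net payoff = 16 − 2 = 14.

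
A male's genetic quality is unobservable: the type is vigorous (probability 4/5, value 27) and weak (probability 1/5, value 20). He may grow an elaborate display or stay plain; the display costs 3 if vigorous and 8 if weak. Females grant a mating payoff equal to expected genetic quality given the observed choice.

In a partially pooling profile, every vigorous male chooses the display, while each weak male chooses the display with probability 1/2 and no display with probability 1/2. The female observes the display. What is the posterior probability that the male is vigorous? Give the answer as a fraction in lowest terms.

P(the display) = (4/5)·1 + (1/5)·(1/2) = 9/10.
By Bayes' rule, P(vigorous | the display) = (4/5) / (9/10) = 8/9.

8/9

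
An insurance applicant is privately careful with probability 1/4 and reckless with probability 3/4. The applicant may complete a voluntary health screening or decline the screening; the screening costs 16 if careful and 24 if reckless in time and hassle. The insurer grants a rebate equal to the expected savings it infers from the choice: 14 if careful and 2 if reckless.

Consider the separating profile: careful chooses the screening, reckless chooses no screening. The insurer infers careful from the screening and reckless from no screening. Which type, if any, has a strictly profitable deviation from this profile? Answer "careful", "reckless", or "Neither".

careful

The screening pays 14; no screening pays 2.
careful: assigned the screening, nets 14 − 16 = -2; deviating to no screening nets 2.
reckless: assigned no screening, nets 2; deviating to the screening nets 14 − 24 = -10.
The careful type gains 4 by deviating.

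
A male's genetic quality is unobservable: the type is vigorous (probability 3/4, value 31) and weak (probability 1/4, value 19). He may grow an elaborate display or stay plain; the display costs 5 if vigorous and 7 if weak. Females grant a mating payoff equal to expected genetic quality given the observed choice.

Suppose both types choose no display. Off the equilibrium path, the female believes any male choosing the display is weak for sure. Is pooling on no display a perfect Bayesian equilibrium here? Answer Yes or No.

Yes

On path, the female holds the prior and pays 3/4·31 + 1/4·19 = 28. Off path (the display), believing weak, it pays 19.
vigorous: no display nets 28; the display nets 19 − 5 = 14. vigorous stays.
weak: no display nets 28; the display nets 19 − 7 = 12. weak stays.
No type deviates, so pooling is sustained.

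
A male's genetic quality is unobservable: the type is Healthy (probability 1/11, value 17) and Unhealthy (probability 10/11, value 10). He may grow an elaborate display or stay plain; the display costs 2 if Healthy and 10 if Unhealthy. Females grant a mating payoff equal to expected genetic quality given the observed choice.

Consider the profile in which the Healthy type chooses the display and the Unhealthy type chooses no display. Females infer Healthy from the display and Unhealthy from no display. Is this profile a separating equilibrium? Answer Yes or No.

Yes

Under these beliefs, the display earns mating payoff 17 and no display earns mating payoff 10.
Healthy: the display nets 17 − 2 = 15; no display nets 10. Healthy prefers the display.
Unhealthy: the display nets 17 − 10 = 7; no display nets 10. Unhealthy prefers no display.
Neither type deviates, so the separating profile is an equilibrium.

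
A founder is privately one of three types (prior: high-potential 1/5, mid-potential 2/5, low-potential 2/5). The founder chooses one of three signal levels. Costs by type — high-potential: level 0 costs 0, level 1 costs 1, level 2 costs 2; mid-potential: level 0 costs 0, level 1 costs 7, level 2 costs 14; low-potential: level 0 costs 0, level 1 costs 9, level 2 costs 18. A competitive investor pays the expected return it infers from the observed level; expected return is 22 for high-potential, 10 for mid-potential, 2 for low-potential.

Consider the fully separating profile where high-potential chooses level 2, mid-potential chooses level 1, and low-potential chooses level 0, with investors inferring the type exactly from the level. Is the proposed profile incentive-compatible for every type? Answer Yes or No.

No

Separating valuations: level 2 → 22, level 1 → 10, level 0 → 2.
high-potential (assigned level 2): level 0: 2 − 0 = 2; level 1: 10 − 1 = 9; level 2: 22 − 2 = 20. high-potential stays.
mid-potential (assigned level 1): level 0: 2 − 0 = 2; level 1: 10 − 7 = 3; level 2: 22 − 14 = 8. mid-potential prefers level 2.
low-potential (assigned level 0): level 0: 2 − 0 = 2; level 1: 10 − 9 = 1; level 2: 22 − 18 = 4. low-potential prefers level 2.
At least one type deviates; the separating profile fails.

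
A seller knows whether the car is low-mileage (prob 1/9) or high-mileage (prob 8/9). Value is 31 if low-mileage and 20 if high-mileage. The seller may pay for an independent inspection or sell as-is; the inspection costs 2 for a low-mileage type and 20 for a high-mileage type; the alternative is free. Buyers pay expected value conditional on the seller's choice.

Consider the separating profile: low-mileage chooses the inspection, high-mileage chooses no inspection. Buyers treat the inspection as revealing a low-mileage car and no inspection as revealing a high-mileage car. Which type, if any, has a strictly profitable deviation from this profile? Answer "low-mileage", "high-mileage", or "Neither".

The inspection pays 31; no inspection pays 20.
low-mileage: assigned the inspection, nets 31 − 2 = 29; deviating to no inspection nets 20.
high-mileage: assigned no inspection, nets 20; deviating to the inspection nets 31 − 20 = 11.
Both types strictly prefer their assigned action; no profitable deviation.

Neither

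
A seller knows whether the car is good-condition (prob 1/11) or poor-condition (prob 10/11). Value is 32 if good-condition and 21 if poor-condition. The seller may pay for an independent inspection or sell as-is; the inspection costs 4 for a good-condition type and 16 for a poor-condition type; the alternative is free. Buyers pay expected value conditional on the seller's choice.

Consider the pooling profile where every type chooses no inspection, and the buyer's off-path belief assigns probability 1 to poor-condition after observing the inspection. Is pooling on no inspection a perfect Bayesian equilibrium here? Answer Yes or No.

On path, the buyer holds the prior and pays 1/11·32 + 10/11·21 = 22. Off path (the inspection), believing poor-condition, it pays 21.
good-condition: no inspection nets 22; the inspection nets 21 − 4 = 17. good-condition stays.
poor-condition: no inspection nets 22; the inspection nets 21 − 16 = 5. poor-condition stays.
No type deviates, so pooling is sustained.

Yes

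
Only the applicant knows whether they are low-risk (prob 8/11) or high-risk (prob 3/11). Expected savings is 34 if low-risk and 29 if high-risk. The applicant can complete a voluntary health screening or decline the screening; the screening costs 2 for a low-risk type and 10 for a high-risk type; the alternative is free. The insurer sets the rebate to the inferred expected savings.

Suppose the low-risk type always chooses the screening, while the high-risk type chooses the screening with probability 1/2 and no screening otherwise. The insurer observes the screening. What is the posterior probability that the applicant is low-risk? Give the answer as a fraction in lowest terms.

P(the screening) = (8/11)·1 + (3/11)·(1/2) = 19/22.
By Bayes' rule, P(low-risk | the screening) = (8/11) / (19/22) = 16/19.

16/19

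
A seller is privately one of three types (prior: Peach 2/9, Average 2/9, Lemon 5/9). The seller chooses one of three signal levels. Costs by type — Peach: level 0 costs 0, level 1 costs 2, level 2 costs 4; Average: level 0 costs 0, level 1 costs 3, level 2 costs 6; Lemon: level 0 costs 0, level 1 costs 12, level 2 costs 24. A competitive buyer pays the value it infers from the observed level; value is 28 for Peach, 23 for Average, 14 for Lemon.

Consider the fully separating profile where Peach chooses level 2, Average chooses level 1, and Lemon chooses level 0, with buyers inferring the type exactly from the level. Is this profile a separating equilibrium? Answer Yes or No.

Separating prices: level 2 → 28, level 1 → 23, level 0 → 14.
Peach (assigned level 2): level 0: 14 − 0 = 14; level 1: 23 − 2 = 21; level 2: 28 − 4 = 24. Peach stays.
Average (assigned level 1): level 0: 14 − 0 = 14; level 1: 23 − 3 = 20; level 2: 28 − 6 = 22. Average prefers level 2.
Lemon (assigned level 0): level 0: 14 − 0 = 14; level 1: 23 − 12 = 11; level 2: 28 − 24 = 4. Lemon stays.
At least one type deviates; the separating profile fails.

No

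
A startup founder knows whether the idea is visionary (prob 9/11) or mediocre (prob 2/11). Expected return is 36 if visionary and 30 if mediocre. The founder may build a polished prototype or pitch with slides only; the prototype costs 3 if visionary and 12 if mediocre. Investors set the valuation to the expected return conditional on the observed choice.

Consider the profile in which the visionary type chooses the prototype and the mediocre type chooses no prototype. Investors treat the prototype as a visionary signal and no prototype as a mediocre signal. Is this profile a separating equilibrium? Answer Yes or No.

Yes

Under these beliefs, the prototype earns valuation 36 and no prototype earns valuation 30.
visionary: the prototype nets 36 − 3 = 33; no prototype nets 30. visionary prefers the prototype.
mediocre: the prototype nets 36 − 12 = 24; no prototype nets 30. mediocre prefers no prototype.
Neither type deviates, so the separating profile is an equilibrium.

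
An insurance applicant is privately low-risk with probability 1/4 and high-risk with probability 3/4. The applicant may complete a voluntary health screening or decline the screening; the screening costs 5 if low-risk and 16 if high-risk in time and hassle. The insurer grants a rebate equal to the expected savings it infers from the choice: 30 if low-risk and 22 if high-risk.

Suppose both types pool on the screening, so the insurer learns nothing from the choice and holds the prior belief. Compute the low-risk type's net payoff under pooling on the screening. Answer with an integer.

19

Pooled rebate = 1/4·30 + 3/4·22 = 24.
low-risk pays cost 5 for the screening, so net payoff = 24 − 5 = 19.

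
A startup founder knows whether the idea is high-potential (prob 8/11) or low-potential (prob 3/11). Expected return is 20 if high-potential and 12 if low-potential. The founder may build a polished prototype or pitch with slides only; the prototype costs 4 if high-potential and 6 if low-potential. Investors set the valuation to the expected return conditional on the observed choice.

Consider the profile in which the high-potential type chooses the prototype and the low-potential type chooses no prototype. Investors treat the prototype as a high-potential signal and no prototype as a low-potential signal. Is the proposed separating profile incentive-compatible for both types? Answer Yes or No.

Under these beliefs, the prototype earns valuation 20 and no prototype earns valuation 12.
high-potential: the prototype nets 20 − 4 = 16; no prototype nets 12. high-potential prefers the prototype.
low-potential: the prototype nets 20 − 6 = 14; no prototype nets 12. low-potential would deviate to the prototype.
low-potential has a profitable deviation, so the profile is not an equilibrium.

No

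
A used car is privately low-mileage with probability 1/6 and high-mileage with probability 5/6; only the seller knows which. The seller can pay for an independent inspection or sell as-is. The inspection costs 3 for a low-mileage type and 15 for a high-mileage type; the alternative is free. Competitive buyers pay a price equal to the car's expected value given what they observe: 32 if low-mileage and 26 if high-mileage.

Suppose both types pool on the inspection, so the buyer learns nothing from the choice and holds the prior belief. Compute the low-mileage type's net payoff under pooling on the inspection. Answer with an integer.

24

Pooled price = 1/6·32 + 5/6·26 = 27.
low-mileage pays cost 3 for the inspection, so net payoff = 27 − 3 = 24.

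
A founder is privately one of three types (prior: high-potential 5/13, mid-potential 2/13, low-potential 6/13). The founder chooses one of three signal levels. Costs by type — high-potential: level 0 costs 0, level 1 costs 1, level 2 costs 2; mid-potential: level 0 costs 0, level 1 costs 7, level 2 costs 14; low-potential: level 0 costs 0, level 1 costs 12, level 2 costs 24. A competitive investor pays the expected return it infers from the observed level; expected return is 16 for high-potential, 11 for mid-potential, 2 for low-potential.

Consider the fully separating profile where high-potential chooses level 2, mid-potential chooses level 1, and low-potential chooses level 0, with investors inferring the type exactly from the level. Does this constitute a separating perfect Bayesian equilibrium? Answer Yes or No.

Separating valuations: level 2 → 16, level 1 → 11, level 0 → 2.
high-potential (assigned level 2): level 0: 2 − 0 = 2; level 1: 11 − 1 = 10; level 2: 16 − 2 = 14. high-potential stays.
mid-potential (assigned level 1): level 0: 2 − 0 = 2; level 1: 11 − 7 = 4; level 2: 16 − 14 = 2. mid-potential stays.
low-potential (assigned level 0): level 0: 2 − 0 = 2; level 1: 11 − 12 = -1; level 2: 16 − 24 = -8. low-potential stays.
Every type prefers its assigned level; separation holds.

Yes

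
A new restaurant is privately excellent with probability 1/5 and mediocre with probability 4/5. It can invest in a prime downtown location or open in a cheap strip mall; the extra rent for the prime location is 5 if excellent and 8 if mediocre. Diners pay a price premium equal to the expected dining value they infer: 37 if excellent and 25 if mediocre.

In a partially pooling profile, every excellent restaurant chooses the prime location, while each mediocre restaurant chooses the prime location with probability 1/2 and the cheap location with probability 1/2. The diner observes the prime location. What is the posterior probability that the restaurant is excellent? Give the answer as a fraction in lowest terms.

P(the prime location) = (1/5)·1 + (4/5)·(1/2) = 3/5.
By Bayes' rule, P(excellent | the prime location) = (1/5) / (3/5) = 1/3.

1/3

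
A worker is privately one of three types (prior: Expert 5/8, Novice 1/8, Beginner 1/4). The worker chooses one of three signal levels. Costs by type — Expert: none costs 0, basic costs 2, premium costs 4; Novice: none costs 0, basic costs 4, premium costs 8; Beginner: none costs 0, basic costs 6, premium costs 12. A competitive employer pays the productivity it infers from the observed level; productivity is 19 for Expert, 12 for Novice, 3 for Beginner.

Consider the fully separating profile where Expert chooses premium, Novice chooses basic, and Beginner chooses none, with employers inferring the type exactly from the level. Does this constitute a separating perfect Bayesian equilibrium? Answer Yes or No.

Separating wages: premium → 19, basic → 12, none → 3.
Expert (assigned premium): none: 3 − 0 = 3; basic: 12 − 2 = 10; premium: 19 − 4 = 15. Expert stays.
Novice (assigned basic): none: 3 − 0 = 3; basic: 12 − 4 = 8; premium: 19 − 8 = 11. Novice prefers premium.
Beginner (assigned none): none: 3 − 0 = 3; basic: 12 − 6 = 6; premium: 19 − 12 = 7. Beginner prefers premium.
At least one type deviates; the separating profile fails.

No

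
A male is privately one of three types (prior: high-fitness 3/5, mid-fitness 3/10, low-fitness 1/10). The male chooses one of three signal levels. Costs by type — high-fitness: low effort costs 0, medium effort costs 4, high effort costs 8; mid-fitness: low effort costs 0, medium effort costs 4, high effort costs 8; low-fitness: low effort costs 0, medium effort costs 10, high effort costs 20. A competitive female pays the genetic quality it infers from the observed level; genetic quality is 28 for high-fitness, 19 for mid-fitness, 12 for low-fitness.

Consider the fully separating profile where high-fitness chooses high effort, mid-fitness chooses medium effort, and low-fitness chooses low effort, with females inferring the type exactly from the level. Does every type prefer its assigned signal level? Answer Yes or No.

Separating mating payoffs: high effort → 28, medium effort → 19, low effort → 12.
high-fitness (assigned high effort): low effort: 12 − 0 = 12; medium effort: 19 − 4 = 15; high effort: 28 − 8 = 20. high-fitness stays.
mid-fitness (assigned medium effort): low effort: 12 − 0 = 12; medium effort: 19 − 4 = 15; high effort: 28 − 8 = 20. mid-fitness prefers high effort.
low-fitness (assigned low effort): low effort: 12 − 0 = 12; medium effort: 19 − 10 = 9; high effort: 28 − 20 = 8. low-fitness stays.
At least one type deviates; the separating profile fails.

No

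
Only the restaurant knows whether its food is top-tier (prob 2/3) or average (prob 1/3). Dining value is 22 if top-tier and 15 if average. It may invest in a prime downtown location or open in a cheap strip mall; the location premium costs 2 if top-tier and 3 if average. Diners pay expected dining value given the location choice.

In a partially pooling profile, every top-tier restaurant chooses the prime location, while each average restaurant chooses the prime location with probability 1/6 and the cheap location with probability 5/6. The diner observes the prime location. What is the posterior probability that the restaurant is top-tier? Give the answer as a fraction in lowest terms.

12/13

P(the prime location) = (2/3)·1 + (1/3)·(1/6) = 13/18.
By Bayes' rule, P(top-tier | the prime location) = (2/3) / (13/18) = 12/13.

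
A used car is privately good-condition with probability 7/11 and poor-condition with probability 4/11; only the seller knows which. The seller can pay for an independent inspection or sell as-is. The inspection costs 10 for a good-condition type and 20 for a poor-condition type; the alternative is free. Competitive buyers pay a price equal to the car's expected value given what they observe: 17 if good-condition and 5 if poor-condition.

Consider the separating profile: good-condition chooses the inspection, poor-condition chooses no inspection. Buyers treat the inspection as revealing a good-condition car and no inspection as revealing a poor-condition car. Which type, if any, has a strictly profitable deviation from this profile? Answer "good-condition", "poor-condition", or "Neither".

The inspection pays 17; no inspection pays 5.
good-condition: assigned the inspection, nets 17 − 10 = 7; deviating to no inspection nets 5.
poor-condition: assigned no inspection, nets 5; deviating to the inspection nets 17 − 20 = -3.
Both types strictly prefer their assigned action; no profitable deviation.

Neither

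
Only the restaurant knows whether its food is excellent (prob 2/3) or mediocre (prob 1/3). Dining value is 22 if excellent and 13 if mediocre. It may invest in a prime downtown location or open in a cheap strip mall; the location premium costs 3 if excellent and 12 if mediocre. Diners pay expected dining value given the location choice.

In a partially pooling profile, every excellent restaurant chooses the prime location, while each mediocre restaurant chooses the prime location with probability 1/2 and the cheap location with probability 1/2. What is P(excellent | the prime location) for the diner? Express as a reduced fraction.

4/5

P(the prime location) = (2/3)·1 + (1/3)·(1/2) = 5/6.
By Bayes' rule, P(excellent | the prime location) = (2/3) / (5/6) = 4/5.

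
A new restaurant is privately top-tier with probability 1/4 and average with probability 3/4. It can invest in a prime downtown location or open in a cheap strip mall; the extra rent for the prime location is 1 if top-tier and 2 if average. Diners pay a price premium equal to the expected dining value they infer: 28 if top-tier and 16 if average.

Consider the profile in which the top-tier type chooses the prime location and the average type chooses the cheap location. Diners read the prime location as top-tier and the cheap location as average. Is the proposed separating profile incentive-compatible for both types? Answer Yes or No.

Under these beliefs, the prime location earns price premium 28 and the cheap location earns price premium 16.
top-tier: the prime location nets 28 − 1 = 27; the cheap location nets 16. top-tier prefers the prime location.
average: the prime location nets 28 − 2 = 26; the cheap location nets 16. average would deviate to the prime location.
average has a profitable deviation, so the profile is not an equilibrium.

No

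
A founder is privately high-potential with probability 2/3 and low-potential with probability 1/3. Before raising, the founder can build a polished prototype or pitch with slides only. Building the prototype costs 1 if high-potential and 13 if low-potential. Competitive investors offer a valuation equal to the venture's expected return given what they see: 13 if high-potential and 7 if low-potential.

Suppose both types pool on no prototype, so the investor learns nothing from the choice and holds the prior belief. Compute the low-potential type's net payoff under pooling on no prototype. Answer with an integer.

Pooled valuation = 2/3·13 + 1/3·7 = 11.
low-potential pays no cost for no prototype, so net payoff = 11.

11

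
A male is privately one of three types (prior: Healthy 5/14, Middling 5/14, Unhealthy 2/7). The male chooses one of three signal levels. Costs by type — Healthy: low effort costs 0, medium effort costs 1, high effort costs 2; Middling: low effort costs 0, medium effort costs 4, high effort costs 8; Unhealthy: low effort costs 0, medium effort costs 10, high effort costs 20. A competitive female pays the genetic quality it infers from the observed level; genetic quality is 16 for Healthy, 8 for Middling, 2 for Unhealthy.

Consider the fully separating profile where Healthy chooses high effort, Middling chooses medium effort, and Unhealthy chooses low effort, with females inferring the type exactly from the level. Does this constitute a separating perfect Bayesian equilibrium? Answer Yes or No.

Separating mating payoffs: high effort → 16, medium effort → 8, low effort → 2.
Healthy (assigned high effort): low effort: 2 − 0 = 2; medium effort: 8 − 1 = 7; high effort: 16 − 2 = 14. Healthy stays.
Middling (assigned medium effort): low effort: 2 − 0 = 2; medium effort: 8 − 4 = 4; high effort: 16 − 8 = 8. Middling prefers high effort.
Unhealthy (assigned low effort): low effort: 2 − 0 = 2; medium effort: 8 − 10 = -2; high effort: 16 − 20 = -4. Unhealthy stays.
At least one type deviates; the separating profile fails.

No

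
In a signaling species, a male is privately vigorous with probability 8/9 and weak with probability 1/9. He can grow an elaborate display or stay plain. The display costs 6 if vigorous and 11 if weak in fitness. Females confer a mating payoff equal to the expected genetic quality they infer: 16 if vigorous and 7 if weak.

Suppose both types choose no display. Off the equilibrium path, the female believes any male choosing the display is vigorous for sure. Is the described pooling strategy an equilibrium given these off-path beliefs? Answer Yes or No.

Yes

On path, the female holds the prior and pays 8/9·16 + 1/9·7 = 15. Off path (the display), believing vigorous, it pays 16.
vigorous: no display nets 15; the display nets 16 − 6 = 10. vigorous stays.
weak: no display nets 15; the display nets 16 − 11 = 5. weak stays.
No type deviates, so pooling is sustained.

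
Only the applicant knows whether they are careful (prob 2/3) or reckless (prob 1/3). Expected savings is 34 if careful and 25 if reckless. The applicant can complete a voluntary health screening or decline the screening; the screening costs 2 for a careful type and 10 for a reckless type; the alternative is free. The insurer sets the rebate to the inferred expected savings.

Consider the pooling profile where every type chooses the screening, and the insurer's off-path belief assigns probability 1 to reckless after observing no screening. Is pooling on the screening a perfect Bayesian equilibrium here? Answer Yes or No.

On path, the insurer holds the prior and pays 2/3·34 + 1/3·25 = 31. Off path (no screening), believing reckless, it pays 25.
careful: the screening nets 31 − 2 = 29; no screening nets 25. careful stays.
reckless: the screening nets 31 − 10 = 21; no screening nets 25. reckless would deviate.
A type deviates, so pooling fails.

No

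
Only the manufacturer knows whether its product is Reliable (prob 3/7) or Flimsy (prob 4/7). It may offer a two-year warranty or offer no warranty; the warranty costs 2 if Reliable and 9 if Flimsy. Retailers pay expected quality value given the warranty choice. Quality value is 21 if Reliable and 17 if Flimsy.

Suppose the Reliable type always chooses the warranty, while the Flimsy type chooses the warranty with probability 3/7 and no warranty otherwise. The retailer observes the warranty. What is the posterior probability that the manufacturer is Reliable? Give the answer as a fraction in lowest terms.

7/11

P(the warranty) = (3/7)·1 + (4/7)·(3/7) = 33/49.
By Bayes' rule, P(Reliable | the warranty) = (3/7) / (33/49) = 7/11.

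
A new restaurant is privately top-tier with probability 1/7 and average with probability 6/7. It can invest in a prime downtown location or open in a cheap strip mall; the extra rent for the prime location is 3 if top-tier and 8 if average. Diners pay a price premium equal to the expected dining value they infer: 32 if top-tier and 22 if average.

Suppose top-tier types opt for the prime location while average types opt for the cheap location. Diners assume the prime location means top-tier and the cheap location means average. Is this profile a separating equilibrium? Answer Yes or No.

No

Under these beliefs, the prime location earns price premium 32 and the cheap location earns price premium 22.
top-tier: the prime location nets 32 − 3 = 29; the cheap location nets 22. top-tier prefers the prime location.
average: the prime location nets 32 − 8 = 24; the cheap location nets 22. average would deviate to the prime location.
average has a profitable deviation, so the profile is not an equilibrium.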